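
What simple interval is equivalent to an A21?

Take out 2 octaves (14 from the number): 21 − 14 = 7.
So an augmented twenty-first is 2 octaves plus an augmented seventh. The quality is unchanged.

augmented seventh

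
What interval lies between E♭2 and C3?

major sixth

E to C spans six letter names (E-F-G-A-B-C), so the interval is some kind of sixth.
Eb2 to C3 is 9 semitones, matching the major sixth exactly, so the quality is major.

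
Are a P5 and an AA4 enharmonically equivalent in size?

Both span 7 semitones: a perfect fifth and a doubly augmented fourth are the same chromatic distance.

Yes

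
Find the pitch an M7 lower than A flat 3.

Seven letter names down from A: B.
A major seventh is 11 semitones; 11 semitones down from Ab3 gives Bbb2.

B double-flat 2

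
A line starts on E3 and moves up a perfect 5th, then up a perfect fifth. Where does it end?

F#4

E3 up a perfect fifth → B3 (7 semitones).
B3 up a perfect fifth → F#4 (7 semitones).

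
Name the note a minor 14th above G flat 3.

F flat 5

The fourteenth's letter: G up seven letter names plus an octave → F.
A minor fourteenth is 22 semitones; 22 semitones up from Gb3 gives Fb5.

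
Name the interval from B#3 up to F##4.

B to F spans five letter names (B-C-D-E-F): a fifth.
B#3 to F##4 is 7 semitones, matching the perfect fifth exactly, so the quality is perfect.

perfect fifth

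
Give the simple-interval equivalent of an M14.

Each octave removed subtracts seven from the number: 14 − 7 = 7.
So a major fourteenth is an octave plus a major seventh. The quality is unchanged.

M7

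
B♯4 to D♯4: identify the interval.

Descending from B#4 to D#4 is the same interval as ascending D#4 to B#4.
D to B spans six letter names (D-E-F-G-A-B), so the interval is some kind of sixth.
The major sixth spans 9 semitones, and D#4 to B#4 is exactly 9 semitones — so this is a major sixth.

major 6th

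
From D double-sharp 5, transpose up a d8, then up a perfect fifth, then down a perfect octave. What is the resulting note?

A sharp 5

A diminished octave up from D##5 is D#6.
Up a perfect fifth from D#6: A#6 (7 semitones up).
A#6 down a perfect octave → A#5 (12 semitones).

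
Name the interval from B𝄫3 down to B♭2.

Descending from Bbb3 to Bb2 is the same interval as ascending Bb2 to Bbb3.
B to B is the same letter name, plus an octave — that makes it an octave of some quality.
A perfect octave would be 12 semitones; Bb2 to Bbb3 is 11, one semitone narrower, so the interval is diminished.

diminished octave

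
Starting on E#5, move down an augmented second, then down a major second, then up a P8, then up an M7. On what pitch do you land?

E#5 down an augmented second → D5 (3 semitones).
Down a major second from D5: C5 (2 semitones down).
Up a perfect octave from C5: C6 (12 semitones up).
A major seventh up from C6 is B6.

B6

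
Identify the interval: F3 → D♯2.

Descending from F3 to D#2 is the same interval as ascending D#2 to F3.
D to F spans three letter names (D-E-F), plus an octave — that makes it a tenth of some quality.
D#2 to F3 spans 14 semitones — two semitones narrower than the major tenth (16) — giving a diminished tenth.
(Equivalently, a compound diminished third: a diminished third plus an octave.)

diminished 10th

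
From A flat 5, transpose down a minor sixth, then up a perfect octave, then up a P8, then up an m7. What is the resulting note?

Down a minor sixth from Ab5: C5 (8 semitones down).
A perfect octave up from C5 is C6.
Up a perfect octave from C6: C7 (12 semitones up).
C7 up a minor seventh → Bb7 (10 semitones).

B flat 7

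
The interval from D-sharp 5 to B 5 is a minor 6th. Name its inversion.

M3

Inverted interval numbers add to nine, so a sixth pairs with a third (6 + 3 = 9).
Quality inverts too: minor becomes major. That makes the inversion a major third.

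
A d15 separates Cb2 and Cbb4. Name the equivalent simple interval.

diminished octave

Take out an octave (7 from the number): 15 − 7 = 8.
Quality carries through unchanged, so the simple form is a diminished octave.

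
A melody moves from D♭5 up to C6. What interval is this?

M7

D to C spans seven letter names (D-E-F-G-A-B-C), so the interval is some kind of seventh.
Db5 to C6 is 11 semitones, matching the major seventh exactly, so the quality is major.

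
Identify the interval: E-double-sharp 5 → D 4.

doubly augmented ninth

Descending from E##5 to D4 is the same interval as ascending D4 to E##5.
D to E spans two letter names (D-E), plus an octave, so the interval is some kind of ninth.
A major ninth would be 14 semitones; D4 to E##5 is 16, two semitones wider, so the interval is doubly augmented.
(Equivalently, a compound doubly augmented second: a doubly augmented second plus an octave.)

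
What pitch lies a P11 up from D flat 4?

G flat 5

Counting four letter names plus an octave up from D lands on G.
A perfect eleventh is 17 semitones; 17 semitones up from Db4 gives Gb5.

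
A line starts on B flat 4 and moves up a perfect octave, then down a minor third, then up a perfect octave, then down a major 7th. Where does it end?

A perfect octave up from Bb4 is Bb5.
Down a minor third from Bb5: G5 (3 semitones down).
A perfect octave up from G5 is G6.
G6 down a major seventh → Ab5 (11 semitones).

A flat 5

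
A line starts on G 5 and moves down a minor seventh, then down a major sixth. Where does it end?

A minor seventh down from G5 is A4.
A major sixth down from A4 is C4.

C 4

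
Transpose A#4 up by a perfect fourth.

D#5

Four letter names up from A: D.
Moving 5 semitones up from A#4 (the size of a perfect fourth) reaches D#5.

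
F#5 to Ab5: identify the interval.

F to A spans three letter names (F-G-A), so the interval is some kind of third.
F#5 to Ab5 spans 2 semitones — two semitones narrower than the major third (4) — giving a diminished third.

d3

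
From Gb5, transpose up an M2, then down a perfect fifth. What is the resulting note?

Gb5 up a major second → Ab5 (2 semitones).
Ab5 down a perfect fifth → Db5 (7 semitones).

Db5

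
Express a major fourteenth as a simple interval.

major seventh

Each octave removed subtracts seven from the number: 14 − 7 = 7.
That makes a major fourteenth a compound major seventh — an octave plus a major seventh.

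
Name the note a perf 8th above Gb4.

An octave keeps the letter name G, an octave up from G.
Moving 12 semitones up from Gb4 (the size of a perfect octave) reaches Gb5.

Gb5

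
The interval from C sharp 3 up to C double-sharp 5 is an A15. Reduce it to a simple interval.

Subtracting seven from the interval number removes an octave: 15 − 7 = 8.
That makes an augmented fifteenth a compound augmented octave — an octave plus an augmented octave.

augmented 8th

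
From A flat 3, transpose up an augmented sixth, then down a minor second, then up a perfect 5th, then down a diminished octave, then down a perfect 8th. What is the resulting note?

An augmented sixth up from Ab3 is F#4.
A minor second down from F#4 is E#4.
Up a perfect fifth from E#4: B#4 (7 semitones up).
Down a diminished octave from B#4: B##3 (11 semitones down).
Down a perfect octave from B##3: B##2 (12 semitones down).

B double-sharp 2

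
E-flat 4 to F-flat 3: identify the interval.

Descending from Eb4 to Fb3 is the same interval as ascending Fb3 to Eb4.
F to E spans seven letter names (F-G-A-B-C-D-E) — that makes it a seventh of some quality.
Fb3 to Eb4 is 11 semitones, matching the major seventh exactly, so the quality is major.

M7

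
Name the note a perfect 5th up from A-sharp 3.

The fifth takes the letter from A up to E.
A perfect fifth is 7 semitones; 7 semitones up from A#3 gives E#4.

E-sharp 4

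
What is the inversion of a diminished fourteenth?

First reduce the compound diminished fourteenth to its simple form, a diminished seventh.
Interval numbers invert to sum to nine: 7 + 2 = 9, so a seventh inverts to a second.
And diminished becomes augmented under inversion, so we get an augmented second.

augmented second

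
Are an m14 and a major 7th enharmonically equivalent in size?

22 semitones (minor fourteenth) vs 11 semitones (major seventh): not equal.

No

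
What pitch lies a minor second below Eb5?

Two letter names down from E: D.
A minor second spans 1 semitone, so from Eb5 the target pitch is D5.

D5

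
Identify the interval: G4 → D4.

Descending from G4 to D4 is the same interval as ascending D4 to G4.
D to G spans four letter names (D-E-F-G): a fourth.
Counting semitones, D4→G4 is 5, which is the perfect fourth.

P4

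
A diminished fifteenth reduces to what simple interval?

d8

Take out an octave (7 from the number): 15 − 7 = 8.
So a diminished fifteenth is an octave plus a diminished octave. The quality is unchanged.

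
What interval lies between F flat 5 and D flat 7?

F to D spans six letter names (F-G-A-B-C-D), plus an octave: a thirteenth.
Counting semitones, Fb5→Db7 is 21, which is the major thirteenth.
(Equivalently, a compound major sixth: a major sixth plus an octave.)

major 13th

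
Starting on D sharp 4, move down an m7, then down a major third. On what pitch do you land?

C sharp 3

D#4 down a minor seventh → E#3 (10 semitones).
E#3 down a major third → C#3 (4 semitones).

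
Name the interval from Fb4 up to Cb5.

F to C spans five letter names (F-G-A-B-C) — that makes it a fifth of some quality.
The perfect fifth spans 7 semitones, and Fb4 to Cb5 is exactly 7 semitones — so this is a perfect fifth.

perfect fifth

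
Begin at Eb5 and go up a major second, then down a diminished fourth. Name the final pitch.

A major second up from Eb5 is F5.
Down a diminished fourth from F5: C#5 (4 semitones down).

C#5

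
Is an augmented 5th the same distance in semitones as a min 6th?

Yes

Both span 8 semitones: an augmented fifth and a minor sixth are the same chromatic distance.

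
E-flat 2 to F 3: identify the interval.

major ninth

E to F spans two letter names (E-F), plus an octave: a ninth.
Counting semitones, Eb2→F3 is 14, which is the major ninth.
(Equivalently, a compound major second: a major second plus an octave.)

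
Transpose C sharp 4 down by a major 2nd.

B 3

Counting two letter names down from C lands on B.
A major second is 2 semitones; 2 semitones down from C#4 gives B3.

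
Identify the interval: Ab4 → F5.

A to F spans six letter names (A-B-C-D-E-F) — that makes it a sixth of some quality.
The major sixth spans 9 semitones, and Ab4 to F5 is exactly 9 semitones — so this is a major sixth.

M6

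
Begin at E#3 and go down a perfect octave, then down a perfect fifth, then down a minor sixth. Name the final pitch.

Down a perfect octave from E#3: E#2 (12 semitones down).
Down a perfect fifth from E#2: A#1 (7 semitones down).
A minor sixth down from A#1 is C##1.

C##1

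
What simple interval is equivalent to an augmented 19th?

A5

Subtracting seven from the interval number removes an octave: 19 − 14 = 5.
Quality carries through unchanged, so the simple form is an augmented fifth.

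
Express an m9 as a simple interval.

minor 2nd

Take out an octave (7 from the number): 9 − 7 = 2.
Quality carries through unchanged, so the simple form is a minor second.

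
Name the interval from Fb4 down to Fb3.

perfect octave

Descending from Fb4 to Fb3 is the same interval as ascending Fb3 to Fb4.
F to F is the same letter name, plus an octave — that makes it an octave of some quality.
Counting semitones, Fb3→Fb4 is 12, which is the perfect octave.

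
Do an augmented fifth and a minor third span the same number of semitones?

No

An augmented fifth spans 8 semitones; a minor third spans 3 semitones. They differ by 5.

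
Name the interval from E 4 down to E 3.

perfect 8th

Descending from E4 to E3 is the same interval as ascending E3 to E4.
E to E is the same letter name, plus an octave — that makes it an octave of some quality.
The perfect octave spans 12 semitones, and E3 to E4 is exactly 12 semitones — so this is a perfect octave.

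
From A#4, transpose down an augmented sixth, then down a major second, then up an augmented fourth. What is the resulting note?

E4

Down an augmented sixth from A#4: C4 (10 semitones down).
Down a major second from C4: Bb3 (2 semitones down).
An augmented fourth up from Bb3 is E4.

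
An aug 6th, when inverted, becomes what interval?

diminished third

Interval numbers invert to sum to nine: 6 + 3 = 9, so a sixth inverts to a third.
And augmented becomes diminished under inversion, so we get a diminished third.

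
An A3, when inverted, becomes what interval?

Inverted interval numbers add to nine, so a third pairs with a sixth (3 + 6 = 9).
Quality inverts too: augmented becomes diminished. That makes the inversion a diminished sixth.

diminished sixth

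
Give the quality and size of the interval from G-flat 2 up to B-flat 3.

major tenth

G to B spans three letter names (G-A-B), plus an octave — that makes it a tenth of some quality.
The major tenth spans 16 semitones, and Gb2 to Bb3 is exactly 16 semitones — so this is a major tenth.
(Equivalently, a compound major third: a major third plus an octave.)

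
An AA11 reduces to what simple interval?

Each octave removed subtracts seven from the number: 11 − 7 = 4.
Quality carries through unchanged, so the simple form is a doubly augmented fourth.

doubly augmented 4th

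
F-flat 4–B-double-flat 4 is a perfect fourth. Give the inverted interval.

Inverted interval numbers add to nine, so a fourth pairs with a fifth (4 + 5 = 9).
And perfect stays perfect under inversion, so we get a perfect fifth.

perfect 5th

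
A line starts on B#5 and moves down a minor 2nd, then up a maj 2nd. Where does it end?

B#5 down a minor second → A##5 (1 semitone).
A##5 up a major second → B##5 (2 semitones).

B##5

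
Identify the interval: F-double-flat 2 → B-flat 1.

doubly diminished fifth

Descending from Fbb2 to Bb1 is the same interval as ascending Bb1 to Fbb2.
B to F spans five letter names (B-C-D-E-F), so the interval is some kind of fifth.
The perfect fifth is 7 semitones; here we have 5, two semitones narrower: doubly diminished.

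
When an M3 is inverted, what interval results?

minor 6th

Inverted interval numbers add to nine, so a third pairs with a sixth (3 + 6 = 9).
The quality also flips — major becomes minor — giving a minor sixth.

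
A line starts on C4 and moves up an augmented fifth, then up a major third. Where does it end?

B#4

C4 up an augmented fifth → G#4 (8 semitones).
Up a major third from G#4: B#4 (4 semitones up).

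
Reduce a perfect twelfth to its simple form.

Subtracting seven from the interval number removes an octave: 12 − 7 = 5.
That makes a perfect twelfth a compound perfect fifth — an octave plus a perfect fifth.

P5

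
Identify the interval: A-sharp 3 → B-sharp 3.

A to B spans two letter names (A-B), so the interval is some kind of second.
The major second spans 2 semitones, and A#3 to B#3 is exactly 2 semitones — so this is a major second.

major second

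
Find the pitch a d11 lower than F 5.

Four letters down from F (plus an octave) reaches C.
A diminished eleventh spans 16 semitones, so from F5 the target pitch is C#4.

C-sharp 4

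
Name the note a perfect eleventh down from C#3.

The eleventh's letter: C down four letter names plus an octave → G.
A perfect eleventh spans 17 semitones, so from C#3 the target pitch is G#1.

G#1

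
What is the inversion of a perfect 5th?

P4

Inverted interval numbers add to nine, so a fifth pairs with a fourth (5 + 4 = 9).
The quality also flips — perfect stays perfect — giving a perfect fourth.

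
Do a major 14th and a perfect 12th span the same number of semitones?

A major fourteenth is 23 semitones but a perfect twelfth is 19 semitones — different sizes.

No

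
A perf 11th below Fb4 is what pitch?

Counting four letter names plus an octave down from F lands on C.
Moving 17 semitones down from Fb4 (the size of a perfect eleventh) reaches Cb3.

Cb3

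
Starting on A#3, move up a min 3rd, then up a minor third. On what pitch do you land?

E4

A minor third up from A#3 is C#4.
Up a minor third from C#4: E4 (3 semitones up).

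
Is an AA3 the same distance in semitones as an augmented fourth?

Yes

A doubly augmented third spans 6 semitones, and an augmented fourth also spans 6 semitones — they're enharmonic.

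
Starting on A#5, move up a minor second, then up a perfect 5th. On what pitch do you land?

A minor second up from A#5 is B5.
B5 up a perfect fifth → F#6 (7 semitones).

F#6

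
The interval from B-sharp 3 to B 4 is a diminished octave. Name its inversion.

augmented unison

Interval numbers invert to sum to nine: 8 + 1 = 9, so an octave inverts to a unison.
Quality inverts too: diminished becomes augmented. That makes the inversion an augmented unison.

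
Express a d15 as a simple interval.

Each octave removed subtracts seven from the number: 15 − 7 = 8.
So a diminished fifteenth is an octave plus a diminished octave. The quality is unchanged.

d8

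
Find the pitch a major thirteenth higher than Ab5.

F7

The thirteenth's letter: A up six letter names plus an octave → F.
A major thirteenth is 21 semitones; 21 semitones up from Ab5 gives F7.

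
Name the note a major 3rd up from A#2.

C##3

Counting three letter names up from A lands on C.
A major third spans 4 semitones, so from A#2 the target pitch is C##3.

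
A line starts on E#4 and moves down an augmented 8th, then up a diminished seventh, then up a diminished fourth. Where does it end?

Gbb4

An augmented octave down from E#4 is E3.
A diminished seventh up from E3 is Db4.
A diminished fourth up from Db4 is Gbb4.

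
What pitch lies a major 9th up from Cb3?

Db4

The ninth's letter: C up two letter names plus an octave → D.
Moving 14 semitones up from Cb3 (the size of a major ninth) reaches Db4.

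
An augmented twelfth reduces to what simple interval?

augmented fifth

Each octave removed subtracts seven from the number: 12 − 7 = 5.
That makes an augmented twelfth a compound augmented fifth — an octave plus an augmented fifth.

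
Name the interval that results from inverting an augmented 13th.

diminished third

First reduce the compound augmented thirteenth to its simple form, an augmented sixth.
The rule of nine gives the new number: 9 − 6 = 3, so a sixth becomes a third.
The quality also flips — augmented becomes diminished — giving a diminished third.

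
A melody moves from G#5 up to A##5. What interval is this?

G to A spans two letter names (G-A) — that makes it a second of some quality.
A major second would be 2 semitones; G#5 to A##5 is 3, one semitone wider, so the interval is augmented.

augmented second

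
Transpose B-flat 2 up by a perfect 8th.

B-flat 3

An octave keeps the letter name B, an octave up from B.
Moving 12 semitones up from Bb2 (the size of a perfect octave) reaches Bb3.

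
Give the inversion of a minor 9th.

M7

First reduce the compound minor ninth to its simple form, a minor second.
Interval numbers invert to sum to nine: 2 + 7 = 9, so a second inverts to a seventh.
Quality inverts too: minor becomes major. That makes the inversion a major seventh.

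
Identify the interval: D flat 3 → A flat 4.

perfect 12th

D to A spans five letter names (D-E-F-G-A), plus an octave: a twelfth.
Counting semitones, Db3→Ab4 is 19, which is the perfect twelfth.
(Equivalently, a compound perfect fifth: a perfect fifth plus an octave.)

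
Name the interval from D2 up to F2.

minor 3rd

D to F spans three letter names (D-E-F), so the interval is some kind of third.
At 3 semitones, D2→F2 falls one short of a major third: minor.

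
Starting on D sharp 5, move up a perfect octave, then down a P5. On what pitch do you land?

Up a perfect octave from D#5: D#6 (12 semitones up).
Down a perfect fifth from D#6: G#5 (7 semitones down).

G sharp 5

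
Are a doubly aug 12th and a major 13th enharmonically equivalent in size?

Yes

Both span 21 semitones: a doubly augmented twelfth and a major thirteenth are the same chromatic distance.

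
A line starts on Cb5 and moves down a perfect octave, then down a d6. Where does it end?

E3

A perfect octave down from Cb5 is Cb4.
A diminished sixth down from Cb4 is E3.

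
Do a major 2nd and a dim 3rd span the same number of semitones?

Yes

A major second spans 2 semitones, and a diminished third also spans 2 semitones — they're enharmonic.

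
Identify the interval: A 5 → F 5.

major third

Descending from A5 to F5 is the same interval as ascending F5 to A5.
F to A spans three letter names (F-G-A), so the interval is some kind of third.
F5 to A5 is 4 semitones, matching the major third exactly, so the quality is major.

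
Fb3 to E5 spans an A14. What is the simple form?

Take out an octave (7 from the number): 14 − 7 = 7.
That makes an augmented fourteenth a compound augmented seventh — an octave plus an augmented seventh.

augmented 7th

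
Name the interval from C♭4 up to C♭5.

P8

C to C is the same letter name, plus an octave — that makes it an octave of some quality.
The perfect octave spans 12 semitones, and Cb4 to Cb5 is exactly 12 semitones — so this is a perfect octave.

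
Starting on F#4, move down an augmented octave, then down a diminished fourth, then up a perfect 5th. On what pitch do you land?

G#3

F#4 down an augmented octave → F3 (13 semitones).
A diminished fourth down from F3 is C#3.
C#3 up a perfect fifth → G#3 (7 semitones).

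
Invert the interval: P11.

P5

First reduce the compound perfect eleventh to its simple form, a perfect fourth.
Inverted interval numbers add to nine, so a fourth pairs with a fifth (4 + 5 = 9).
The quality also flips — perfect stays perfect — giving a perfect fifth.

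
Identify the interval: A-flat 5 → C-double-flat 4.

augmented thirteenth

Descending from Ab5 to Cbb4 is the same interval as ascending Cbb4 to Ab5.
C to A spans six letter names (C-D-E-F-G-A), plus an octave: a thirteenth.
Cbb4 to Ab5 spans 22 semitones — one semitone wider than the major thirteenth (21) — giving an augmented thirteenth.
(Equivalently, a compound augmented sixth: an augmented sixth plus an octave.)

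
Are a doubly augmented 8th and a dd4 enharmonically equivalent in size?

14 semitones (doubly augmented octave) vs 3 semitones (doubly diminished fourth): not equal.

No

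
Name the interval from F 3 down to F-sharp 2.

diminished octave

Descending from F3 to F#2 is the same interval as ascending F#2 to F3.
F to F is the same letter name, plus an octave, so the interval is some kind of octave.
F#2 to F3 spans 11 semitones — one semitone narrower than the perfect octave (12) — giving a diminished octave.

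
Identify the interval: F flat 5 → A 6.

F to A spans three letter names (F-G-A), plus an octave: a tenth.
Fb5 to A6 spans 17 semitones — one semitone wider than the major tenth (16) — giving an augmented tenth.
(Equivalently, a compound augmented third: an augmented third plus an octave.)

A10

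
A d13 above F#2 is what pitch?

Counting six letter names plus an octave up from F lands on D.
A diminished thirteenth spans 19 semitones, so from F#2 the target pitch is Db4.

Db4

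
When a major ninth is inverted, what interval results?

minor seventh

First reduce the compound major ninth to its simple form, a major second.
The rule of nine gives the new number: 9 − 2 = 7, so a second becomes a seventh.
The quality also flips — major becomes minor — giving a minor seventh.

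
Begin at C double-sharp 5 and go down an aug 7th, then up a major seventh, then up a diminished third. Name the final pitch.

An augmented seventh down from C##5 is D4.
D4 up a major seventh → C#5 (11 semitones).
C#5 up a diminished third → Eb5 (2 semitones).

E flat 5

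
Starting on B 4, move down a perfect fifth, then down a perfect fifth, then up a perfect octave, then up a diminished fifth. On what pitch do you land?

E flat 5

Down a perfect fifth from B4: E4 (7 semitones down).
E4 down a perfect fifth → A3 (7 semitones).
Up a perfect octave from A3: A4 (12 semitones up).
A4 up a diminished fifth → Eb5 (6 semitones).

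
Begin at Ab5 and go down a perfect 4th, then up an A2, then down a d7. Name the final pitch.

G##4

A perfect fourth down from Ab5 is Eb5.
Eb5 up an augmented second → F#5 (3 semitones).
F#5 down a diminished seventh → G##4 (9 semitones).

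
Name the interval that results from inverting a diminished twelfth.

First reduce the compound diminished twelfth to its simple form, a diminished fifth.
The rule of nine gives the new number: 9 − 5 = 4, so a fifth becomes a fourth.
Quality inverts too: diminished becomes augmented. That makes the inversion an augmented fourth.

A4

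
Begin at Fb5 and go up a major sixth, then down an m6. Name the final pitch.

Up a major sixth from Fb5: Db6 (9 semitones up).
Db6 down a minor sixth → F5 (8 semitones).

F5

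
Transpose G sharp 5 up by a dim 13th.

Counting six letter names plus an octave up from G lands on E.
A diminished thirteenth is 19 semitones; 19 semitones up from G#5 gives Eb7.

E flat 7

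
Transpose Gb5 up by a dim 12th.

The twelfth's letter: G up five letter names plus an octave → D.
A diminished twelfth is 18 semitones; 18 semitones up from Gb5 gives Dbb7.

Dbb7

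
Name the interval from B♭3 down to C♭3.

M7

Descending from Bb3 to Cb3 is the same interval as ascending Cb3 to Bb3.
C to B spans seven letter names (C-D-E-F-G-A-B): a seventh.
The major seventh spans 11 semitones, and Cb3 to Bb3 is exactly 11 semitones — so this is a major seventh.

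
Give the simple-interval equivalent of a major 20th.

major sixth

Take out 2 octaves (14 from the number): 20 − 14 = 6.
So a major twentieth is 2 octaves plus a major sixth. The quality is unchanged.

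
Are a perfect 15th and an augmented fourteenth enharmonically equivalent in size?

A perfect fifteenth spans 24 semitones, and an augmented fourteenth also spans 24 semitones — they're enharmonic.

Yes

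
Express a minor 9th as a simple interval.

minor 2nd

Take out an octave (7 from the number): 9 − 7 = 2.
That makes a minor ninth a compound minor second — an octave plus a minor second.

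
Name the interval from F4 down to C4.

perfect fourth

Descending from F4 to C4 is the same interval as ascending C4 to F4.
C to F spans four letter names (C-D-E-F): a fourth.
Counting semitones, C4→F4 is 5, which is the perfect fourth.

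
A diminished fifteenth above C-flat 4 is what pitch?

C-double-flat 6

A fifteenth keeps the letter name C, two octaves up from C.
Moving 23 semitones up from Cb4 (the size of a diminished fifteenth) reaches Cbb6.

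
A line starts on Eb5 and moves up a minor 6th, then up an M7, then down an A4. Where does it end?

Up a minor sixth from Eb5: Cb6 (8 semitones up).
A major seventh up from Cb6 is Bb6.
Bb6 down an augmented fourth → Fb6 (6 semitones).

Fb6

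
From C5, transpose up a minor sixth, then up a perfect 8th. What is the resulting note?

Ab6

Up a minor sixth from C5: Ab5 (8 semitones up).
Up a perfect octave from Ab5: Ab6 (12 semitones up).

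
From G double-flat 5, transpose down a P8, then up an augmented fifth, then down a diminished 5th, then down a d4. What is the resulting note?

D sharp 4

Gbb5 down a perfect octave → Gbb4 (12 semitones).
An augmented fifth up from Gbb4 is Db5.
A diminished fifth down from Db5 is G4.
Down a diminished fourth from G4: D#4 (4 semitones down).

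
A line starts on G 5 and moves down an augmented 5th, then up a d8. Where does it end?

An augmented fifth down from G5 is Cb5.
A diminished octave up from Cb5 is Cbb6.

C double-flat 6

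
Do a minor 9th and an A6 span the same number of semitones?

No

A minor ninth spans 13 semitones; an augmented sixth spans 10 semitones. They differ by 3.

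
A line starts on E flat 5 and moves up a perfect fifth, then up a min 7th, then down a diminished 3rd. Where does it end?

A perfect fifth up from Eb5 is Bb5.
Up a minor seventh from Bb5: Ab6 (10 semitones up).
Down a diminished third from Ab6: F#6 (2 semitones down).

F sharp 6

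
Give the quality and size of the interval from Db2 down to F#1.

d6

Descending from Db2 to F#1 is the same interval as ascending F#1 to Db2.
F to D spans six letter names (F-G-A-B-C-D), so the interval is some kind of sixth.
F#1 to Db2 spans 7 semitones — two semitones narrower than the major sixth (9) — giving a diminished sixth.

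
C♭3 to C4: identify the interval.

C to C is the same letter name, plus an octave — that makes it an octave of some quality.
Cb3 to C4 spans 13 semitones — one semitone wider than the perfect octave (12) — giving an augmented octave.

A8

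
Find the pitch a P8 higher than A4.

The letter stays A (same as the start), shifted an octave up.
Moving 12 semitones up from A4 (the size of a perfect octave) reaches A5.

A5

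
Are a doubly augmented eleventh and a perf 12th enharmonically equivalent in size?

A doubly augmented eleventh = 19 semitones = a perfect twelfth; enharmonically equal.

Yes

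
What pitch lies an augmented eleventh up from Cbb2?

Four letters up from C (plus an octave) reaches F.
Moving 18 semitones up from Cbb2 (the size of an augmented eleventh) reaches Fb3.

Fb3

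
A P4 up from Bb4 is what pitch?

Counting four letter names up from B lands on E.
A perfect fourth spans 5 semitones, so from Bb4 the target pitch is Eb5.

Eb5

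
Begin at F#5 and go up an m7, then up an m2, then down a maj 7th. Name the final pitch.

Gb5

Up a minor seventh from F#5: E6 (10 semitones up).
A minor second up from E6 is F6.
Down a major seventh from F6: Gb5 (11 semitones down).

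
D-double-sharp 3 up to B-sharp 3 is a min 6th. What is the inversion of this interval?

Interval numbers invert to sum to nine: 6 + 3 = 9, so a sixth inverts to a third.
And minor becomes major under inversion, so we get a major third.

major third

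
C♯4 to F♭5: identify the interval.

C to F spans four letter names (C-D-E-F), plus an octave — that makes it an eleventh of some quality.
A perfect eleventh would be 17 semitones; C#4 to Fb5 is 15, two semitones narrower, so the interval is doubly diminished.
(Equivalently, a compound doubly diminished fourth: a doubly diminished fourth plus an octave.)

doubly diminished eleventh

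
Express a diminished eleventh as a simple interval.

Subtracting seven from the interval number removes an octave: 11 − 7 = 4.
Quality carries through unchanged, so the simple form is a diminished fourth.

diminished fourth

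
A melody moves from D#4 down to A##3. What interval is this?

d4

Descending from D#4 to A##3 is the same interval as ascending A##3 to D#4.
A to D spans four letter names (A-B-C-D): a fourth.
The perfect fourth is 5 semitones; here we have 4, one semitone narrower: diminished.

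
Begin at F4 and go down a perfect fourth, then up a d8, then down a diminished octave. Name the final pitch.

A perfect fourth down from F4 is C4.
C4 up a diminished octave → Cb5 (11 semitones).
Down a diminished octave from Cb5: C4 (11 semitones down).

C4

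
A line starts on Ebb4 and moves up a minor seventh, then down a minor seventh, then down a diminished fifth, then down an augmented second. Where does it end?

Gbb3

A minor seventh up from Ebb4 is Dbb5.
A minor seventh down from Dbb5 is Ebb4.
Down a diminished fifth from Ebb4: Ab3 (6 semitones down).
An augmented second down from Ab3 is Gbb3.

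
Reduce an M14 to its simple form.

Each octave removed subtracts seven from the number: 14 − 7 = 7.
That makes a major fourteenth a compound major seventh — an octave plus a major seventh.

M7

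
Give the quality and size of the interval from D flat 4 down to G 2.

Descending from Db4 to G2 is the same interval as ascending G2 to Db4.
G to D spans five letter names (G-A-B-C-D), plus an octave — that makes it a twelfth of some quality.
A perfect twelfth would be 19 semitones; G2 to Db4 is 18, one semitone narrower, so the interval is diminished.
(Equivalently, a compound diminished fifth: a diminished fifth plus an octave.)

d12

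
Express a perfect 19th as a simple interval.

P5

Subtracting seven from the interval number removes an octave: 19 − 14 = 5.
Quality carries through unchanged, so the simple form is a perfect fifth.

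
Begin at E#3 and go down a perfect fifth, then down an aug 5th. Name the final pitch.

A perfect fifth down from E#3 is A#2.
Down an augmented fifth from A#2: D2 (8 semitones down).

D2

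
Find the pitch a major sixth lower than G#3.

The sixth takes the letter from G down to B.
Moving 9 semitones down from G#3 (the size of a major sixth) reaches B2.

B2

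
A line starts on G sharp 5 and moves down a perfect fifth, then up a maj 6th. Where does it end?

Down a perfect fifth from G#5: C#5 (7 semitones down).
Up a major sixth from C#5: A#5 (9 semitones up).

A sharp 5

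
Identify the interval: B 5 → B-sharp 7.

B to B is the same letter name, plus 2 octaves, so the interval is some kind of fifteenth.
B5 to B#7 spans 25 semitones — one semitone wider than the perfect fifteenth (24) — giving an augmented fifteenth.
(Equivalently, a compound augmented octave: an augmented octave plus an octave.)

A15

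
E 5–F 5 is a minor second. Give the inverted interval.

Inverted interval numbers add to nine, so a second pairs with a seventh (2 + 7 = 9).
The quality also flips — minor becomes major — giving a major seventh.

major seventh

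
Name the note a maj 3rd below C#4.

A3

Three letter names down from C: A.
A major third spans 4 semitones, so from C#4 the target pitch is A3.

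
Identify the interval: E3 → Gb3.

diminished 3rd

E to G spans three letter names (E-F-G), so the interval is some kind of third.
A major third would be 4 semitones; E3 to Gb3 is 2, two semitones narrower, so the interval is diminished.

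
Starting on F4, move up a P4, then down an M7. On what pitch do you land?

F4 up a perfect fourth → Bb4 (5 semitones).
Down a major seventh from Bb4: Cb4 (11 semitones down).

Cb4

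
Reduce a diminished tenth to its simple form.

diminished 3rd

Subtracting seven from the interval number removes an octave: 10 − 7 = 3.
Quality carries through unchanged, so the simple form is a diminished third.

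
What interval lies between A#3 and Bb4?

diminished ninth

A to B spans two letter names (A-B), plus an octave — that makes it a ninth of some quality.
The major ninth is 14 semitones; here we have 12, two semitones narrower: diminished.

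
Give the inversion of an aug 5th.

The rule of nine gives the new number: 9 − 5 = 4, so a fifth becomes a fourth.
The quality also flips — augmented becomes diminished — giving a diminished fourth.

d4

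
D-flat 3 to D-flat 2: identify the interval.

P8

Descending from Db3 to Db2 is the same interval as ascending Db2 to Db3.
D to D is the same letter name, plus an octave, so the interval is some kind of octave.
Db2 to Db3 is 12 semitones, matching the perfect octave exactly, so the quality is perfect.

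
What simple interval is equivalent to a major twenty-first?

Take out 2 octaves (14 from the number): 21 − 14 = 7.
So a major twenty-first is 2 octaves plus a major seventh. The quality is unchanged.

M7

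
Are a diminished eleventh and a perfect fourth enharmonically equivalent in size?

No

16 semitones (diminished eleventh) vs 5 semitones (perfect fourth): not equal.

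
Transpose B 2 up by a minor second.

C 3

Two letter names up from B: C.
Moving 1 semitone up from B2 (the size of a minor second) reaches C3.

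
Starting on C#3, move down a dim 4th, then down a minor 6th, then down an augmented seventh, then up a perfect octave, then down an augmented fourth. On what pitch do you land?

A diminished fourth down from C#3 is G##2.
A minor sixth down from G##2 is B##1.
An augmented seventh down from B##1 is C#1.
C#1 up a perfect octave → C#2 (12 semitones).
C#2 down an augmented fourth → G1 (6 semitones).

G1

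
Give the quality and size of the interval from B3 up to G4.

minor 6th

B to G spans six letter names (B-C-D-E-F-G) — that makes it a sixth of some quality.
At 8 semitones, B3→G4 falls one short of a major sixth: minor.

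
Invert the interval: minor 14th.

major 2nd

First reduce the compound minor fourteenth to its simple form, a minor seventh.
Interval numbers invert to sum to nine: 7 + 2 = 9, so a seventh inverts to a second.
Quality inverts too: minor becomes major. That makes the inversion a major second.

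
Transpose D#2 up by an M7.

C##3

The seventh takes the letter from D up to C.
A major seventh spans 11 semitones, so from D#2 the target pitch is C##3.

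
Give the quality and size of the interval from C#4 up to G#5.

C to G spans five letter names (C-D-E-F-G), plus an octave, so the interval is some kind of twelfth.
Counting semitones, C#4→G#5 is 19, which is the perfect twelfth.
(Equivalently, a compound perfect fifth: a perfect fifth plus an octave.)

perfect 12th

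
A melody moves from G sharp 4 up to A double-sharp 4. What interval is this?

G to A spans two letter names (G-A): a second.
A major second would be 2 semitones; G#4 to A##4 is 3, one semitone wider, so the interval is augmented.

augmented 2nd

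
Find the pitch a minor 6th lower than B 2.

The sixth takes the letter from B down to D.
A minor sixth spans 8 semitones, so from B2 the target pitch is D#2.

D sharp 2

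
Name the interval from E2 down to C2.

Descending from E2 to C2 is the same interval as ascending C2 to E2.
C to E spans three letter names (C-D-E), so the interval is some kind of third.
C2 to E2 is 4 semitones, matching the major third exactly, so the quality is major.

major third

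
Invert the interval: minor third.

major 6th

The rule of nine gives the new number: 9 − 3 = 6, so a third becomes a sixth.
And minor becomes major under inversion, so we get a major sixth.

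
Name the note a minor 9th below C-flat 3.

Two letters down from C (plus an octave) reaches B.
Moving 13 semitones down from Cb3 (the size of a minor ninth) reaches Bb1.

B-flat 1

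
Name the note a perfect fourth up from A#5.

The fourth takes the letter from A up to D.
Moving 5 semitones up from A#5 (the size of a perfect fourth) reaches D#6.

D#6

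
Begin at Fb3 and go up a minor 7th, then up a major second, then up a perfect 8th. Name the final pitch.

Fb5

Up a minor seventh from Fb3: Ebb4 (10 semitones up).
A major second up from Ebb4 is Fb4.
Up a perfect octave from Fb4: Fb5 (12 semitones up).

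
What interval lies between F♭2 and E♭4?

F to E spans seven letter names (F-G-A-B-C-D-E), plus an octave, so the interval is some kind of fourteenth.
The major fourteenth spans 23 semitones, and Fb2 to Eb4 is exactly 23 semitones — so this is a major fourteenth.
(Equivalently, a compound major seventh: a major seventh plus an octave.)

major 14th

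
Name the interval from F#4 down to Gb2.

augmented fourteenth

Descending from F#4 to Gb2 is the same interval as ascending Gb2 to F#4.
G to F spans seven letter names (G-A-B-C-D-E-F), plus an octave: a fourteenth.
Gb2 to F#4 spans 24 semitones — one semitone wider than the major fourteenth (23) — giving an augmented fourteenth.
(Equivalently, a compound augmented seventh: an augmented seventh plus an octave.)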